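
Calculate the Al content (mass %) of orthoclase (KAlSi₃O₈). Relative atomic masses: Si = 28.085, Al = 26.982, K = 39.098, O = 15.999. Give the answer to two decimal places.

Formula mass = 1*39.098 + 1*26.982 + 3*28.085 + 8*15.999 = 278.327 g/mol, of which 26.982 g is Al.
So Al makes up 26.982/278.327 = 0.0969 of the mass, i.e. 9.69%.

9.69 mass %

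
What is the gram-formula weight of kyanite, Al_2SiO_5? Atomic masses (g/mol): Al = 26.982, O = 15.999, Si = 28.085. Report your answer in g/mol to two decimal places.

Al: 2 × 26.982 = 53.9640
Si: 1 × 28.085 = 28.0850
O: 5 × 15.999 = 79.9950
Summing the contributions gives the formula mass.

162.04 g/mol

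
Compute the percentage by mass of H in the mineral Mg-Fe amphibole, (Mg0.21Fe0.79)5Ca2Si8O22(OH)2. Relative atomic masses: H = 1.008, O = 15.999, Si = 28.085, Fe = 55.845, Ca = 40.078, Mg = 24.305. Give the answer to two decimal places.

0.22 wt%

Molar mass of (Mg0.21Fe0.79)5Ca2Si8O22(OH)2: 1.05*24.305 + 3.95*55.845 + 2*40.078 + 8*28.085 + 24*15.999 + 2*1.008 = 936.936 g/mol.
Mass of H per formula unit: 2 × 1.008 = 2.016 g.
Weight fraction H = 2.016 / 936.936 = 0.0022.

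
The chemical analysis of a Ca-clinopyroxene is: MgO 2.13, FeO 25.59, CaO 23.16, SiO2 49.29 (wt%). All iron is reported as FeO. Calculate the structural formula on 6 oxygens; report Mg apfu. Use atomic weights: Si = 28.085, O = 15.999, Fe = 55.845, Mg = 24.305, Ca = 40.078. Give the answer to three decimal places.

2.13 wt% MgO ÷ 40.304 g/mol = 0.05285 mol, giving 0.05285 Mg and 0.05285 O.
25.59 wt% FeO ÷ 71.844 g/mol = 0.35619 mol, giving 0.35619 Fe and 0.35619 O.
23.16 wt% CaO ÷ 56.077 g/mol = 0.41300 mol, giving 0.41300 Ca and 0.41300 O.
49.29 wt% SiO2 ÷ 60.083 g/mol = 0.82037 mol, giving 0.82037 Si and 1.64074 O.
Oxygen sums to 2.46278; scaling by 6/2.46278 = 2.43627 puts the formula on 6 O.
Mg: 0.05285 × 2.43627 = 0.129 atoms per formula unit.

0.129 Mg apfu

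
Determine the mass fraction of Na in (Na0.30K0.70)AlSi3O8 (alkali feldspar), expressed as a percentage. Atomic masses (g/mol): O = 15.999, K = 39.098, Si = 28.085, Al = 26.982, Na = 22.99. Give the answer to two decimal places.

M((Na0.30K0.70)AlSi3O8) = 273.495 g/mol.
Na contributes 0.30 × 22.99 = 6.897 g per mole.
6.897/273.495 = 0.0252 → 2.52%.

2.52 mass %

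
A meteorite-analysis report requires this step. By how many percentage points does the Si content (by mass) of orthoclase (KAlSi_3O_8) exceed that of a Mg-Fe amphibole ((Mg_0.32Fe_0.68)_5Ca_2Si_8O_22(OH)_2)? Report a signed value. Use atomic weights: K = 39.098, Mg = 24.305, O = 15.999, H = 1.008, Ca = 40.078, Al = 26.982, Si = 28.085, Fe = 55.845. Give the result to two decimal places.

5.84 percentage points

First mineral: 84.255 g Si in 278.327 g formula = 30.27 wt% Si.
Second mineral: 224.680 g Si in 919.589 g formula = 24.43 wt% Si.
30.27% − 24.43% gives a difference of 5.84 percentage points.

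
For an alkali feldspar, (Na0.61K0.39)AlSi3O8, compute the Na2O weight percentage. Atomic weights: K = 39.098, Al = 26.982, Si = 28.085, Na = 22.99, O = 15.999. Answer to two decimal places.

Molar mass of (Na0.61K0.39)AlSi3O8 = 0.61×22.99 + 0.39×39.098 + 1×26.982 + 3×28.085 + 8×15.999 = 268.501 g/mol.
Each formula unit contains 0.61 Na, equivalent to 0.61/2 = 0.3050 mol Na2O.
M(Na2O) = 2×22.99 + 1×15.999 = 61.979 g/mol.
Mass of Na2O per formula unit = 0.3050 × 61.979 = 18.904 g.
Na2O wt% = 18.904 / 268.501 × 100 = 7.04%.

7.04 wt%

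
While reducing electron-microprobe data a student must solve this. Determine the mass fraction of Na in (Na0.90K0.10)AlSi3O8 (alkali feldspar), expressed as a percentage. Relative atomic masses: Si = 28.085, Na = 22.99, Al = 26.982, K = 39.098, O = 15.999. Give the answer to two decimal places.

7.84 mass %

Molar mass of (Na0.90K0.10)AlSi3O8: 0.90*22.99 + 0.10*39.098 + 1*26.982 + 3*28.085 + 8*15.999 = 263.830 g/mol.
Mass of Na per formula unit: 0.90 × 22.99 = 20.691 g.
Weight fraction Na = 20.691 / 263.830 = 0.0784.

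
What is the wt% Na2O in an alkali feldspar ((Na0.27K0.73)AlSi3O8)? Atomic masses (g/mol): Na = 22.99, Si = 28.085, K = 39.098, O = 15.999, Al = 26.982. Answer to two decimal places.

3.05 wt%

Molar mass of (Na0.27K0.73)AlSi3O8 = 0.27·22.99 + 0.73·39.098 + 1·26.982 + 3·28.085 + 8·15.999 = 273.978 g/mol.
Each formula unit contains 0.27 Na, equivalent to 0.27/2 = 0.1350 mol Na2O.
M(Na2O) = 2×22.99 + 1×15.999 = 61.979 g/mol.
Mass of Na2O per formula unit = 0.1350 × 61.979 = 8.367 g.
Na2O wt% = 8.367 / 273.978 × 100 = 3.05%.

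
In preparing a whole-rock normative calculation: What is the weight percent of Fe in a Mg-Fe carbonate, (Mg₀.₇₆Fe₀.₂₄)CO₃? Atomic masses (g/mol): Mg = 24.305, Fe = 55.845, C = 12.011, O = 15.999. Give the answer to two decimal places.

M((Mg₀.₇₆Fe₀.₂₄)CO₃) = 91.883 g/mol.
Fe contributes 0.24 × 55.845 = 13.403 g per mole.
13.403/91.883 = 0.1459 → 14.59%.

14.59 mass %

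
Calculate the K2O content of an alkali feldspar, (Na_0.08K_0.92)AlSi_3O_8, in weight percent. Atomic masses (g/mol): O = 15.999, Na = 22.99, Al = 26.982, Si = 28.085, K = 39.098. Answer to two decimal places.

15.64 wt%

M((Na_0.08K_0.92)AlSi_3O_8) = 277.038 g/mol; M(K2O) = 94.195 g/mol.
Moles K2O per formula unit = 0.92 K ÷ 2 = 0.4600.
K2O fraction = (0.4600 × 94.195) / 277.038 = 43.330/277.038 = 0.1564.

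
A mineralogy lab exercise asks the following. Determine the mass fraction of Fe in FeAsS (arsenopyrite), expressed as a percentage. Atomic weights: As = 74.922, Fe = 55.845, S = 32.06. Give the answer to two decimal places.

34.30 wt%

Molar mass of FeAsS: 1*55.845 + 1*74.922 + 1*32.06 = 162.827 g/mol.
Mass of Fe per formula unit: 1 × 55.845 = 55.845 g.
Weight fraction Fe = 55.845 / 162.827 = 0.3430.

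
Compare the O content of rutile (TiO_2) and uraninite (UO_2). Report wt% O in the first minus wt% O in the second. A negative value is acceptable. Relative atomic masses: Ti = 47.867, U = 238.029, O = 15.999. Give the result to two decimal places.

28.22 percentage points

M(TiO_2) = 79.865 g/mol, so wt% O = 31.998/79.865 × 100 = 40.07%.
M(UO_2) = 270.027 g/mol, so wt% O = 31.998/270.027 × 100 = 11.85%.
40.07 − 11.85 = 28.22 pp.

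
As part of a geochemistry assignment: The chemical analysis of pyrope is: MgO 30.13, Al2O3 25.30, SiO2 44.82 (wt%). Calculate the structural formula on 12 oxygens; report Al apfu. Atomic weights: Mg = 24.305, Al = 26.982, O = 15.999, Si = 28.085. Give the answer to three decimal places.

MgO: 30.13/40.304 = 0.74757 mol → 0.74757 mol Mg, 0.74757 mol O.
Al2O3: 25.30/101.961 = 0.24813 mol → 0.49626 mol Al, 0.74439 mol O.
SiO2: 44.82/60.083 = 0.74597 mol → 0.74597 mol Si, 1.49194 mol O.
Total oxygen = 2.98390 mol. Normalization factor = 12/2.98390 = 4.02158.
Al per 12 O = 0.49626 × 4.02158 = 1.996.

1.996 Al apfu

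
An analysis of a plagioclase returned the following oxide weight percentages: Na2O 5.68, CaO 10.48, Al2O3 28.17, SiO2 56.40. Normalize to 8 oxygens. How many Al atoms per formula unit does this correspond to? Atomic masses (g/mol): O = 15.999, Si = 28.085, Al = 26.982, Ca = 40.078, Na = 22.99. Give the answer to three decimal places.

1.481 Al apfu

Na2O (M=61.979): mol = 0.09164; Na = 0.18328, O = 0.09164.
CaO (M=56.077): mol = 0.18689; Ca = 0.18689, O = 0.18689.
Al2O3 (M=101.961): mol = 0.27628; Al = 0.55256, O = 0.82884.
SiO2 (M=60.083): mol = 0.93870; Si = 0.93870, O = 1.87740.
ΣO = 2.98477; factor = 8/ΣO = 2.68027.
Al apfu = 0.55256 × 2.68027 = 1.481.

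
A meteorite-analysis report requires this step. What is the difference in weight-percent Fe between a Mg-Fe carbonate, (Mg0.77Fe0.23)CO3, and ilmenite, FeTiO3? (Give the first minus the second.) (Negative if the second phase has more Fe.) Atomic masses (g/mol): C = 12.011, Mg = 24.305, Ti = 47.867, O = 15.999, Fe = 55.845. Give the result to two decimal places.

-22.78 percentage points

M((Mg0.77Fe0.23)CO3) = 91.567 g/mol, so wt% Fe = 12.844/91.567 × 100 = 14.03%.
M(FeTiO3) = 151.709 g/mol, so wt% Fe = 55.845/151.709 × 100 = 36.81%.
14.03 − 36.81 = -22.78 pp.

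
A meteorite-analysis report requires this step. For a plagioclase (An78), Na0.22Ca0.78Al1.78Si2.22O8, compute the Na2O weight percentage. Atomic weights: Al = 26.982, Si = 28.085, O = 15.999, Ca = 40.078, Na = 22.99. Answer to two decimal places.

M(Na0.22Ca0.78Al1.78Si2.22O8) = 274.687 g/mol; M(Na2O) = 61.979 g/mol.
Moles Na2O per formula unit = 0.22 Na ÷ 2 = 0.1100.
Na2O fraction = (0.1100 × 61.979) / 274.687 = 6.818/274.687 = 0.0248.

2.48 wt%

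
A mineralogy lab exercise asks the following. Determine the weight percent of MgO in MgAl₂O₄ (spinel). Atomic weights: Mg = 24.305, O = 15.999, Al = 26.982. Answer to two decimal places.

28.33 wt%

M(MgAl₂O₄) = 142.265 g/mol; M(MgO) = 40.304 g/mol.
Moles MgO per formula unit = 1 Mg ÷ 1 = 1.0000.
MgO fraction = (1.0000 × 40.304) / 142.265 = 40.304/142.265 = 0.2833.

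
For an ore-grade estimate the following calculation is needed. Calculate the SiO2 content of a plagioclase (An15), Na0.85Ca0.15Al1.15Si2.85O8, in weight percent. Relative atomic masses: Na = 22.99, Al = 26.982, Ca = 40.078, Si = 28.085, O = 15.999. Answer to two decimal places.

Formula mass = 264.617 g/mol.
2.85 Si → 2.8500 mol SiO2 per formula unit; M(SiO2) = 60.083, so SiO2 mass = 171.237 g.
171.237/264.617 × 100 = 64.71 wt%.

64.71 wt%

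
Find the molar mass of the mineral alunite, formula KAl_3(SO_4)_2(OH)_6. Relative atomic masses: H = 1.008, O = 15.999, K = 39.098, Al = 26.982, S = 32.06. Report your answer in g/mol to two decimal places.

M = 1·39.098 + 3·26.982 + 2·32.06 + 14·15.999 + 6·1.008

414.20 g/mol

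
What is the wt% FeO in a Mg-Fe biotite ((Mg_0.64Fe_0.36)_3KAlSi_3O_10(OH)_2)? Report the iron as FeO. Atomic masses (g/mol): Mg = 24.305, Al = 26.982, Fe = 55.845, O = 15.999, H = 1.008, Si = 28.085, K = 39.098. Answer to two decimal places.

17.19 wt%

Formula mass = 451.317 g/mol.
1.08 Fe → 1.0800 mol FeO per formula unit; M(FeO) = 71.844, so FeO mass = 77.592 g.
77.592/451.317 × 100 = 17.19 wt%.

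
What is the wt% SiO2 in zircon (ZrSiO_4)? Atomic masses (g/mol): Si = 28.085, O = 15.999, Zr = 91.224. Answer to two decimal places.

Formula mass = 183.305 g/mol.
1 Si → 1.0000 mol SiO2 per formula unit; M(SiO2) = 60.083, so SiO2 mass = 60.083 g.
60.083/183.305 × 100 = 32.78 wt%.

32.78 wt%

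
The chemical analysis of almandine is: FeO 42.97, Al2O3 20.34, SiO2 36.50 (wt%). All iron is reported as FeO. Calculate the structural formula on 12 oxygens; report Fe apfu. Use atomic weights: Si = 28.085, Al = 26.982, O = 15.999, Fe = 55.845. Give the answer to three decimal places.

2.976 Fe apfu

42.97 wt% FeO ÷ 71.844 g/mol = 0.59810 mol, giving 0.59810 Fe and 0.59810 O.
20.34 wt% Al2O3 ÷ 101.961 g/mol = 0.19949 mol, giving 0.39898 Al and 0.59847 O.
36.50 wt% SiO2 ÷ 60.083 g/mol = 0.60749 mol, giving 0.60749 Si and 1.21498 O.
Oxygen sums to 2.41155; scaling by 12/2.41155 = 4.97605 puts the formula on 12 O.
Fe: 0.59810 × 4.97605 = 2.976 atoms per formula unit.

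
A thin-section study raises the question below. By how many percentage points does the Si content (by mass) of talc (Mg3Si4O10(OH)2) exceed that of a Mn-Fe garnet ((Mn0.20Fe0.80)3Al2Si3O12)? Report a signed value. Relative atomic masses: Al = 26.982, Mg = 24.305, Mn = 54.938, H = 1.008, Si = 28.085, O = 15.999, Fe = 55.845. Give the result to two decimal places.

M(Mg3Si4O10(OH)2) = 379.259 g/mol, so wt% Si = 112.340/379.259 × 100 = 29.62%.
M((Mn0.20Fe0.80)3Al2Si3O12) = 497.198 g/mol, so wt% Si = 84.255/497.198 × 100 = 16.95%.
29.62 − 16.95 = 12.67 pp.

12.67 percentage points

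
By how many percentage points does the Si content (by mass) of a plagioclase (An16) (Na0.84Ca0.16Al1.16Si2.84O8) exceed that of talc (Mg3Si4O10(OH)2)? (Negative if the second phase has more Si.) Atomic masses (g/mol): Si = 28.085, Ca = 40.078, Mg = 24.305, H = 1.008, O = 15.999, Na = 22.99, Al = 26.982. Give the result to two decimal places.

0.50 percentage points

First mineral: 79.761 g Si in 264.777 g formula = 30.12 wt% Si.
Second mineral: 112.340 g Si in 379.259 g formula = 29.62 wt% Si.
30.12% − 29.62% gives a difference of 0.50 percentage points.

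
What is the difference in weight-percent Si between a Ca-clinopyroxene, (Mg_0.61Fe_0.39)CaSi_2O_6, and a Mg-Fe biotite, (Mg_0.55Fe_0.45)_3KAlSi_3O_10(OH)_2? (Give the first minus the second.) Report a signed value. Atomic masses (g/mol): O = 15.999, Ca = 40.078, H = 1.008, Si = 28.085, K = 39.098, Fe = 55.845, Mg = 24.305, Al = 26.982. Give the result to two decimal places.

6.22 percentage points

First mineral: 56.170 g Si in 228.848 g formula = 24.54 wt% Si.
Second mineral: 84.255 g Si in 459.833 g formula = 18.32 wt% Si.
24.54% − 18.32% gives a difference of 6.22 percentage points.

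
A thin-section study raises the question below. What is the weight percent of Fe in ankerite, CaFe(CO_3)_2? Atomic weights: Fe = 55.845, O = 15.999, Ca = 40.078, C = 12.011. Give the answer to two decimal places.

25.86 wt%

M(CaFe(CO_3)_2) = 215.939 g/mol.
Fe contributes 1 × 55.845 = 55.845 g per mole.
55.845/215.939 = 0.2586 → 25.86%.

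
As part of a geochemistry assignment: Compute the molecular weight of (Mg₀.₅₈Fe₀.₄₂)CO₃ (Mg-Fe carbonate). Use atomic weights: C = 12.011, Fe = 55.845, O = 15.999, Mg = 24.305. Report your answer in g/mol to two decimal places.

The formula mass is the sum 0.58(24.305) + 0.42(55.845) + 1(12.011) + 3(15.999).

97.56 g/mol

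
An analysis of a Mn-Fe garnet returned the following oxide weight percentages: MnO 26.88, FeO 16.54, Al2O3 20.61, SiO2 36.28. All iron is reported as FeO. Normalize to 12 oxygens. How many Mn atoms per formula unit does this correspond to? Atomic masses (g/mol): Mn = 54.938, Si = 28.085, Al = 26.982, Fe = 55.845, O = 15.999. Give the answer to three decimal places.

1.876 Mn apfu

26.88 wt% MnO ÷ 70.937 g/mol = 0.37893 mol, giving 0.37893 Mn and 0.37893 O.
16.54 wt% FeO ÷ 71.844 g/mol = 0.23022 mol, giving 0.23022 Fe and 0.23022 O.
20.61 wt% Al2O3 ÷ 101.961 g/mol = 0.20214 mol, giving 0.40428 Al and 0.60642 O.
36.28 wt% SiO2 ÷ 60.083 g/mol = 0.60383 mol, giving 0.60383 Si and 1.20766 O.
Oxygen sums to 2.42323; scaling by 12/2.42323 = 4.95207 puts the formula on 12 O.
Mn: 0.37893 × 4.95207 = 1.876 atoms per formula unit.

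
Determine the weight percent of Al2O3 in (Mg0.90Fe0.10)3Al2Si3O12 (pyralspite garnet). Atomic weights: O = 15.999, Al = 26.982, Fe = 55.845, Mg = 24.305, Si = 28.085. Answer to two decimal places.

Molar mass of (Mg0.90Fe0.10)3Al2Si3O12 = 2.70*24.305 + 0.30*55.845 + 2*26.982 + 3*28.085 + 12*15.999 = 412.584 g/mol.
Each formula unit contains 2 Al, equivalent to 2/2 = 1.0000 mol Al2O3.
M(Al2O3) = 2×26.982 + 3×15.999 = 101.961 g/mol.
Mass of Al2O3 per formula unit = 1.0000 × 101.961 = 101.961 g.
Al2O3 wt% = 101.961 / 412.584 × 100 = 24.71%.

24.71 wt%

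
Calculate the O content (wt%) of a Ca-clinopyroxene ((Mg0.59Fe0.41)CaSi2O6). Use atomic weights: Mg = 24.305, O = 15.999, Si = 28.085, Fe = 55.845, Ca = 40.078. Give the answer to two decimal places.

M((Mg0.59Fe0.41)CaSi2O6) = 229.478 g/mol.
O contributes 6 × 15.999 = 95.994 g per mole.
95.994/229.478 = 0.4183 → 41.83%.

41.83 wt%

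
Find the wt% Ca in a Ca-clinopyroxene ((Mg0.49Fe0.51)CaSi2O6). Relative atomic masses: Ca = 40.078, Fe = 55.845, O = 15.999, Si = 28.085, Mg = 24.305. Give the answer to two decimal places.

Formula mass = 0.49·24.305 + 0.51·55.845 + 1·40.078 + 2·28.085 + 6·15.999 = 232.632 g/mol, of which 40.078 g is Ca.
So Ca makes up 40.078/232.632 = 0.1723 of the mass, i.e. 17.23%.

17.23 wt%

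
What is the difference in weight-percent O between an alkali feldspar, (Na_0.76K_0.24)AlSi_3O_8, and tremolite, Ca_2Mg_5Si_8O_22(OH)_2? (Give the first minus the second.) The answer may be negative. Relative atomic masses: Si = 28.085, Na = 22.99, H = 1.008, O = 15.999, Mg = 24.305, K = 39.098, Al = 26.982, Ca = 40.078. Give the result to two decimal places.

M((Na_0.76K_0.24)AlSi_3O_8) = 266.085 g/mol, so wt% O = 127.992/266.085 × 100 = 48.10%.
M(Ca_2Mg_5Si_8O_22(OH)_2) = 812.353 g/mol, so wt% O = 383.976/812.353 × 100 = 47.27%.
48.10 − 47.27 = 0.83 pp.

0.83 percentage points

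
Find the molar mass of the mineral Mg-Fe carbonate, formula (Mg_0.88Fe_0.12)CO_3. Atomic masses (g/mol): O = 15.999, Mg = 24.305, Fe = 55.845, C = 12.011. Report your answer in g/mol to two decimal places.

88.10 g/mol

M = 0.88*24.305 + 0.12*55.845 + 1*12.011 + 3*15.999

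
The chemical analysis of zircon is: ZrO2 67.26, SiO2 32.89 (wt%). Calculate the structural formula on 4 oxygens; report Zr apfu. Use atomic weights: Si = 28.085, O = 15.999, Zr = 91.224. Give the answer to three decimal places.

ZrO2 (M=123.222): mol = 0.54584; Zr = 0.54584, O = 1.09168.
SiO2 (M=60.083): mol = 0.54741; Si = 0.54741, O = 1.09482.
ΣO = 2.18650; factor = 4/ΣO = 1.82941.
Zr apfu = 0.54584 × 1.82941 = 0.999.

0.999 Zr apfu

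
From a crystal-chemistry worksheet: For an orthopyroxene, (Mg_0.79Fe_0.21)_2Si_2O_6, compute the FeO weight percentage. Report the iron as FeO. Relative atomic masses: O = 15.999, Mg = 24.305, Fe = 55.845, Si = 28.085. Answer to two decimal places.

14.10 wt%

M((Mg_0.79Fe_0.21)_2Si_2O_6) = 214.021 g/mol; M(FeO) = 71.844 g/mol.
Moles FeO per formula unit = 0.42 Fe ÷ 1 = 0.4200.
FeO fraction = (0.4200 × 71.844) / 214.021 = 30.174/214.021 = 0.1410.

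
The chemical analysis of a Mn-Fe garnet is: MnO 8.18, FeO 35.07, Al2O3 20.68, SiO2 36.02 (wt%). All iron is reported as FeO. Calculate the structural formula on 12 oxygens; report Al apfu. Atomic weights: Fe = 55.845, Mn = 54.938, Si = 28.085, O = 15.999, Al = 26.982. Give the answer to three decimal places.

2.019 Al apfu

8.18 wt% MnO ÷ 70.937 g/mol = 0.11531 mol, giving 0.11531 Mn and 0.11531 O.
35.07 wt% FeO ÷ 71.844 g/mol = 0.48814 mol, giving 0.48814 Fe and 0.48814 O.
20.68 wt% Al2O3 ÷ 101.961 g/mol = 0.20282 mol, giving 0.40564 Al and 0.60846 O.
36.02 wt% SiO2 ÷ 60.083 g/mol = 0.59950 mol, giving 0.59950 Si and 1.19900 O.
Oxygen sums to 2.41091; scaling by 12/2.41091 = 4.97737 puts the formula on 12 O.
Al: 0.40564 × 4.97737 = 2.019 atoms per formula unit.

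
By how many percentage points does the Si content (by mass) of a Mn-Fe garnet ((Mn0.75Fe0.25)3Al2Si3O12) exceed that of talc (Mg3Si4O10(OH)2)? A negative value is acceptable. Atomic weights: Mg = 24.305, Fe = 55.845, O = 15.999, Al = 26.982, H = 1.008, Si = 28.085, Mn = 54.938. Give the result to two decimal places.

-12.62 percentage points

First mineral: 84.255 g Si in 495.701 g formula = 17.00 wt% Si.
Second mineral: 112.340 g Si in 379.259 g formula = 29.62 wt% Si.
17.00% − 29.62% gives a difference of -12.62 percentage points.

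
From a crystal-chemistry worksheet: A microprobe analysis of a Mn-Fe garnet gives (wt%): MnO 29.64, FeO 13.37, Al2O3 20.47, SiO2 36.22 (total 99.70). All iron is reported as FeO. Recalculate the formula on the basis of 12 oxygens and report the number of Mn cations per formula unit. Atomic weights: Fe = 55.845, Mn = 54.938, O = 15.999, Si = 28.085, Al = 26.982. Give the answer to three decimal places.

29.64 wt% MnO ÷ 70.937 g/mol = 0.41784 mol, giving 0.41784 Mn and 0.41784 O.
13.37 wt% FeO ÷ 71.844 g/mol = 0.18610 mol, giving 0.18610 Fe and 0.18610 O.
20.47 wt% Al2O3 ÷ 101.961 g/mol = 0.20076 mol, giving 0.40152 Al and 0.60228 O.
36.22 wt% SiO2 ÷ 60.083 g/mol = 0.60283 mol, giving 0.60283 Si and 1.20566 O.
Oxygen sums to 2.41188; scaling by 12/2.41188 = 4.97537 puts the formula on 12 O.
Mn: 0.41784 × 4.97537 = 2.079 atoms per formula unit.

2.079 Mn apfu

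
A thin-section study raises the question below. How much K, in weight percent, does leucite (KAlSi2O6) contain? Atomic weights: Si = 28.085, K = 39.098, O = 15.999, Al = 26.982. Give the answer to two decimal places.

M(KAlSi2O6) = 218.244 g/mol.
K contributes 1 × 39.098 = 39.098 g per mole.
39.098/218.244 = 0.1791 → 17.91%.

17.91 weight percent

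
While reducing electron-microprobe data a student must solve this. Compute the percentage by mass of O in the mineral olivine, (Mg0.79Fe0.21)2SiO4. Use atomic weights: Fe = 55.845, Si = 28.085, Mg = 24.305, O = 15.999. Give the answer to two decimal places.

Molar mass of (Mg0.79Fe0.21)2SiO4: 1.58*24.305 + 0.42*55.845 + 1*28.085 + 4*15.999 = 153.938 g/mol.
Mass of O per formula unit: 4 × 15.999 = 63.996 g.
Weight fraction O = 63.996 / 153.938 = 0.4157.

41.57 mass %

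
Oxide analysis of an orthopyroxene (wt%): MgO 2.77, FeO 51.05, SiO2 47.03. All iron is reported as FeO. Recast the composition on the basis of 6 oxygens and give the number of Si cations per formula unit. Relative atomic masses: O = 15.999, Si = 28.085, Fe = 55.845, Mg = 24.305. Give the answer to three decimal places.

2.003 Si apfu

MgO: 2.77/40.304 = 0.06873 mol → 0.06873 mol Mg, 0.06873 mol O.
FeO: 51.05/71.844 = 0.71057 mol → 0.71057 mol Fe, 0.71057 mol O.
SiO2: 47.03/60.083 = 0.78275 mol → 0.78275 mol Si, 1.56550 mol O.
Total oxygen = 2.34480 mol. Normalization factor = 6/2.34480 = 2.55885.
Si per 6 O = 0.78275 × 2.55885 = 2.003.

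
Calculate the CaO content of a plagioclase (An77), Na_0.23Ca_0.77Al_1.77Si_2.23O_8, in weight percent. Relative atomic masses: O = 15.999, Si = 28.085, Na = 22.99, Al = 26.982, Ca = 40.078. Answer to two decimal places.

M(Na_0.23Ca_0.77Al_1.77Si_2.23O_8) = 274.527 g/mol; M(CaO) = 56.077 g/mol.
Moles CaO per formula unit = 0.77 Ca ÷ 1 = 0.7700.
CaO fraction = (0.7700 × 56.077) / 274.527 = 43.179/274.527 = 0.1573.

15.73 wt%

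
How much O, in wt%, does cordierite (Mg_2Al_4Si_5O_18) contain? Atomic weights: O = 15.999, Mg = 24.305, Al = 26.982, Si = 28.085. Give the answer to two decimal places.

49.23 wt%

M(Mg_2Al_4Si_5O_18) = 584.945 g/mol.
O contributes 18 × 15.999 = 287.982 g per mole.
287.982/584.945 = 0.4923 → 49.23%.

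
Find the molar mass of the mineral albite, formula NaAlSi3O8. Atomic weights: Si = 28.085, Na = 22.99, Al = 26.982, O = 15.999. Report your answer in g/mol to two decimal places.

Na: 1 × 22.99 = 22.9900
Al: 1 × 26.982 = 26.9820
Si: 3 × 28.085 = 84.2550
O: 8 × 15.999 = 127.9920
Summing the contributions gives the formula mass.

262.22 g/mol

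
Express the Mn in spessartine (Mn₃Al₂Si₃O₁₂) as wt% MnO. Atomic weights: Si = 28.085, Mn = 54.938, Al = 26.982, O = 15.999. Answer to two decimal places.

Molar mass of Mn₃Al₂Si₃O₁₂ = 3*54.938 + 2*26.982 + 3*28.085 + 12*15.999 = 495.021 g/mol.
Each formula unit contains 3 Mn, equivalent to 3/1 = 3.0000 mol MnO.
M(MnO) = 1×54.938 + 1×15.999 = 70.937 g/mol.
Mass of MnO per formula unit = 3.0000 × 70.937 = 212.811 g.
MnO wt% = 212.811 / 495.021 × 100 = 42.99%.

42.99 wt%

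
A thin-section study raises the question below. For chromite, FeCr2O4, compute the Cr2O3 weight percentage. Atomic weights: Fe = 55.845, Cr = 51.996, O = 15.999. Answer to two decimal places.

Molar mass of FeCr2O4 = 1*55.845 + 2*51.996 + 4*15.999 = 223.833 g/mol.
Each formula unit contains 2 Cr, equivalent to 2/2 = 1.0000 mol Cr2O3.
M(Cr2O3) = 2×51.996 + 3×15.999 = 151.989 g/mol.
Mass of Cr2O3 per formula unit = 1.0000 × 151.989 = 151.989 g.
Cr2O3 wt% = 151.989 / 223.833 × 100 = 67.90%.

67.90 wt%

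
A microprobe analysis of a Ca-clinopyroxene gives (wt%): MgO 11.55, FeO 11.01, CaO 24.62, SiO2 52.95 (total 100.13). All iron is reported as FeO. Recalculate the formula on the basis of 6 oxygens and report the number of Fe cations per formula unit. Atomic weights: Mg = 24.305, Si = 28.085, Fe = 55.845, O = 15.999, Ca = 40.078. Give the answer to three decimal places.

11.55 wt% MgO ÷ 40.304 g/mol = 0.28657 mol, giving 0.28657 Mg and 0.28657 O.
11.01 wt% FeO ÷ 71.844 g/mol = 0.15325 mol, giving 0.15325 Fe and 0.15325 O.
24.62 wt% CaO ÷ 56.077 g/mol = 0.43904 mol, giving 0.43904 Ca and 0.43904 O.
52.95 wt% SiO2 ÷ 60.083 g/mol = 0.88128 mol, giving 0.88128 Si and 1.76256 O.
Oxygen sums to 2.64142; scaling by 6/2.64142 = 2.27151 puts the formula on 6 O.
Fe: 0.15325 × 2.27151 = 0.348 atoms per formula unit.

0.348 Fe apfu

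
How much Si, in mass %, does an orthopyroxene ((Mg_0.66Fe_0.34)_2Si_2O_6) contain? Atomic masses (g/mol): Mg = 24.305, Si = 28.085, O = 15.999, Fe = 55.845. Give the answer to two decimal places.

25.28 mass %

Formula mass = 1.32×24.305 + 0.68×55.845 + 2×28.085 + 6×15.999 = 222.221 g/mol, of which 56.170 g is Si.
So Si makes up 56.170/222.221 = 0.2528 of the mass, i.e. 25.28%.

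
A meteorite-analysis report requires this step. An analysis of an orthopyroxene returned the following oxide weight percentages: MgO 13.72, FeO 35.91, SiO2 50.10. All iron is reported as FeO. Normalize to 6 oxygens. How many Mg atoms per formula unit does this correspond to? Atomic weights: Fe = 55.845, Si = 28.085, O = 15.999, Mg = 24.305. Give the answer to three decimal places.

0.814 Mg apfu

13.72 wt% MgO ÷ 40.304 g/mol = 0.34041 mol, giving 0.34041 Mg and 0.34041 O.
35.91 wt% FeO ÷ 71.844 g/mol = 0.49983 mol, giving 0.49983 Fe and 0.49983 O.
50.10 wt% SiO2 ÷ 60.083 g/mol = 0.83385 mol, giving 0.83385 Si and 1.66770 O.
Oxygen sums to 2.50794; scaling by 6/2.50794 = 2.39240 puts the formula on 6 O.
Mg: 0.34041 × 2.39240 = 0.814 atoms per formula unit.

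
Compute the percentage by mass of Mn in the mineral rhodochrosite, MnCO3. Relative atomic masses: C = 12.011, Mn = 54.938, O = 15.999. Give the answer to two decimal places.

Formula mass = 1·54.938 + 1·12.011 + 3·15.999 = 114.946 g/mol, of which 54.938 g is Mn.
So Mn makes up 54.938/114.946 = 0.4779 of the mass, i.e. 47.79%.

47.79 mass %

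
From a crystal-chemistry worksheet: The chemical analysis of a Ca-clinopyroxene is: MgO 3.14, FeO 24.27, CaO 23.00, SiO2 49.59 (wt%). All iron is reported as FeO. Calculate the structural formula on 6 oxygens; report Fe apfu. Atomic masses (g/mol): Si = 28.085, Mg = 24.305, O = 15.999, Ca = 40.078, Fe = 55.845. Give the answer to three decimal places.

0.818 Fe apfu

3.14 wt% MgO ÷ 40.304 g/mol = 0.07791 mol, giving 0.07791 Mg and 0.07791 O.
24.27 wt% FeO ÷ 71.844 g/mol = 0.33782 mol, giving 0.33782 Fe and 0.33782 O.
23.00 wt% CaO ÷ 56.077 g/mol = 0.41015 mol, giving 0.41015 Ca and 0.41015 O.
49.59 wt% SiO2 ÷ 60.083 g/mol = 0.82536 mol, giving 0.82536 Si and 1.65072 O.
Oxygen sums to 2.47660; scaling by 6/2.47660 = 2.42268 puts the formula on 6 O.
Fe: 0.33782 × 2.42268 = 0.818 atoms per formula unit.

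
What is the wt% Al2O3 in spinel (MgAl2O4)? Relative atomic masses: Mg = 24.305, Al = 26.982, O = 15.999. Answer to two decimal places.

71.67 wt%

Molar mass of MgAl2O4 = 1×24.305 + 2×26.982 + 4×15.999 = 142.265 g/mol.
Each formula unit contains 2 Al, equivalent to 2/2 = 1.0000 mol Al2O3.
M(Al2O3) = 2×26.982 + 3×15.999 = 101.961 g/mol.
Mass of Al2O3 per formula unit = 1.0000 × 101.961 = 101.961 g.
Al2O3 wt% = 101.961 / 142.265 × 100 = 71.67%.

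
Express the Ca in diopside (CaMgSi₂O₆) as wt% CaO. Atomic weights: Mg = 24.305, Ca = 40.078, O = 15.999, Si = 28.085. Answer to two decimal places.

25.90 wt%

Molar mass of CaMgSi₂O₆ = 1×40.078 + 1×24.305 + 2×28.085 + 6×15.999 = 216.547 g/mol.
Each formula unit contains 1 Ca, equivalent to 1/1 = 1.0000 mol CaO.
M(CaO) = 1×40.078 + 1×15.999 = 56.077 g/mol.
Mass of CaO per formula unit = 1.0000 × 56.077 = 56.077 g.
CaO wt% = 56.077 / 216.547 × 100 = 25.90%.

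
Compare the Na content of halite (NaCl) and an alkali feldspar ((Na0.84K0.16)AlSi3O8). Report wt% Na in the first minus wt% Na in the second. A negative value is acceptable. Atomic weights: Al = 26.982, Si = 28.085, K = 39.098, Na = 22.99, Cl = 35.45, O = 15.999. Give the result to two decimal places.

32.05 percentage points

M(NaCl) = 58.440 g/mol, so wt% Na = 22.990/58.440 × 100 = 39.34%.
M((Na0.84K0.16)AlSi3O8) = 264.796 g/mol, so wt% Na = 19.312/264.796 × 100 = 7.29%.
39.34 − 7.29 = 32.05 pp.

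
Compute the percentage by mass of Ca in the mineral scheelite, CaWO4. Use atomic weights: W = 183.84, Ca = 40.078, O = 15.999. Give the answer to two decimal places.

Molar mass of CaWO4: 1*40.078 + 1*183.84 + 4*15.999 = 287.914 g/mol.
Mass of Ca per formula unit: 1 × 40.078 = 40.078 g.
Weight fraction Ca = 40.078 / 287.914 = 0.1392.

13.92 mass %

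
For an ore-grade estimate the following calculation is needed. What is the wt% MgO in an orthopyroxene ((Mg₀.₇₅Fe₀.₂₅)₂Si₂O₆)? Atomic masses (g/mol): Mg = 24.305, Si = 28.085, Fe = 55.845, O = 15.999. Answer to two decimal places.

27.92 wt%

Molar mass of (Mg₀.₇₅Fe₀.₂₅)₂Si₂O₆ = 1.50*24.305 + 0.50*55.845 + 2*28.085 + 6*15.999 = 216.544 g/mol.
Each formula unit contains 1.50 Mg, equivalent to 1.50/1 = 1.5000 mol MgO.
M(MgO) = 1×24.305 + 1×15.999 = 40.304 g/mol.
Mass of MgO per formula unit = 1.5000 × 40.304 = 60.456 g.
MgO wt% = 60.456 / 216.544 × 100 = 27.92%.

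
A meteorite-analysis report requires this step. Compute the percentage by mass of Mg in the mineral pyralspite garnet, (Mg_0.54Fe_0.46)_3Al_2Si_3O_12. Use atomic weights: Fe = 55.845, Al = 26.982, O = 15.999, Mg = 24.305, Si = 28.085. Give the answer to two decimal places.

Formula mass = 1.62·24.305 + 1.38·55.845 + 2·26.982 + 3·28.085 + 12·15.999 = 446.647 g/mol, of which 39.374 g is Mg.
So Mg makes up 39.374/446.647 = 0.0882 of the mass, i.e. 8.82%.

8.82 weight percent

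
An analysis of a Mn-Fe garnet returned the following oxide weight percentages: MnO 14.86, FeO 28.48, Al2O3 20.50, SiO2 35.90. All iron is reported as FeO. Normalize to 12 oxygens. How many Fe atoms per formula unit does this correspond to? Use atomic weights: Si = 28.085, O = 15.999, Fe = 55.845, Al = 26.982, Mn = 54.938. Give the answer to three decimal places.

MnO (M=70.937): mol = 0.20948; Mn = 0.20948, O = 0.20948.
FeO (M=71.844): mol = 0.39641; Fe = 0.39641, O = 0.39641.
Al2O3 (M=101.961): mol = 0.20106; Al = 0.40212, O = 0.60318.
SiO2 (M=60.083): mol = 0.59751; Si = 0.59751, O = 1.19502.
ΣO = 2.40409; factor = 12/ΣO = 4.99149.
Fe apfu = 0.39641 × 4.99149 = 1.979.

1.979 Fe apfu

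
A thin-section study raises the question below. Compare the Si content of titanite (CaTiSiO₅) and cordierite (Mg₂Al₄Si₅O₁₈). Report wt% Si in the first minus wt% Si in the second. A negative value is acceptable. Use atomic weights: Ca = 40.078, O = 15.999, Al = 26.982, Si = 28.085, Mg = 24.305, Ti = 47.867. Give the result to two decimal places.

-9.68 percentage points

M(CaTiSiO₅) = 196.025 g/mol, so wt% Si = 28.085/196.025 × 100 = 14.33%.
M(Mg₂Al₄Si₅O₁₈) = 584.945 g/mol, so wt% Si = 140.425/584.945 × 100 = 24.01%.
14.33 − 24.01 = -9.68 pp.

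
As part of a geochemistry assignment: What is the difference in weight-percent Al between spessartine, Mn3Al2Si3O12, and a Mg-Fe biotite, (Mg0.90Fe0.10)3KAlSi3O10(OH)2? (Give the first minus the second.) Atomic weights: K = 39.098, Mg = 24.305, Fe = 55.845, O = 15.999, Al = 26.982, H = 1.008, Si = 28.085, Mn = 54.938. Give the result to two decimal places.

M(Mn3Al2Si3O12) = 495.021 g/mol, so wt% Al = 53.964/495.021 × 100 = 10.90%.
M((Mg0.90Fe0.10)3KAlSi3O10(OH)2) = 426.716 g/mol, so wt% Al = 26.982/426.716 × 100 = 6.32%.
10.90 − 6.32 = 4.58 pp.

4.58 percentage points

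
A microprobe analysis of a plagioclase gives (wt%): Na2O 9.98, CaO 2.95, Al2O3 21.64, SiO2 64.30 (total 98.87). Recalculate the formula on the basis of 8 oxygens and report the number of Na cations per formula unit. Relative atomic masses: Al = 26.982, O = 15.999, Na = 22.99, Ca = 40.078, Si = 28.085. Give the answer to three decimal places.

0.861 Na apfu

9.98 wt% Na2O ÷ 61.979 g/mol = 0.16102 mol, giving 0.32204 Na and 0.16102 O.
2.95 wt% CaO ÷ 56.077 g/mol = 0.05261 mol, giving 0.05261 Ca and 0.05261 O.
21.64 wt% Al2O3 ÷ 101.961 g/mol = 0.21224 mol, giving 0.42448 Al and 0.63672 O.
64.30 wt% SiO2 ÷ 60.083 g/mol = 1.07019 mol, giving 1.07019 Si and 2.14038 O.
Oxygen sums to 2.99073; scaling by 8/2.99073 = 2.67493 puts the formula on 8 O.
Na: 0.32204 × 2.67493 = 0.861 atoms per formula unit.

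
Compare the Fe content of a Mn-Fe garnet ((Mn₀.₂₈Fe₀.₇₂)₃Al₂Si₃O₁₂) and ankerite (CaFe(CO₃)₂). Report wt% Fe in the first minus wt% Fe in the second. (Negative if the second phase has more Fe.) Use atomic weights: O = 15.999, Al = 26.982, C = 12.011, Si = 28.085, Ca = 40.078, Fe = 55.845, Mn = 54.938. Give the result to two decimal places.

M((Mn₀.₂₈Fe₀.₇₂)₃Al₂Si₃O₁₂) = 496.980 g/mol, so wt% Fe = 120.625/496.980 × 100 = 24.27%.
M(CaFe(CO₃)₂) = 215.939 g/mol, so wt% Fe = 55.845/215.939 × 100 = 25.86%.
24.27 − 25.86 = -1.59 pp.

-1.59 percentage points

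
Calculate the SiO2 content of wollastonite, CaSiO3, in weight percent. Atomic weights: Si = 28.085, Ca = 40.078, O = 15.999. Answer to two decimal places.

Formula mass = 116.160 g/mol.
1 Si → 1.0000 mol SiO2 per formula unit; M(SiO2) = 60.083, so SiO2 mass = 60.083 g.
60.083/116.160 × 100 = 51.72 wt%.

51.72 wt%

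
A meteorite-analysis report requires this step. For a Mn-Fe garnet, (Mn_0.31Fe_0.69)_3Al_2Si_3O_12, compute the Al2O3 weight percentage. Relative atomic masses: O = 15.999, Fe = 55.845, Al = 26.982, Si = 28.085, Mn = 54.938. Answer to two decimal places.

20.52 wt%

Formula mass = 496.898 g/mol.
2 Al → 1.0000 mol Al2O3 per formula unit; M(Al2O3) = 101.961, so Al2O3 mass = 101.961 g.
101.961/496.898 × 100 = 20.52 wt%.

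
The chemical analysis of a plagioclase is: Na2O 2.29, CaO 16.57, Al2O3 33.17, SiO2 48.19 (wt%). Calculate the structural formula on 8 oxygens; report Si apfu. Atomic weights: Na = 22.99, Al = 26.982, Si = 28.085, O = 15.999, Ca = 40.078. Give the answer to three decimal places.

2.203 Si apfu

Na2O (M=61.979): mol = 0.03695; Na = 0.07390, O = 0.03695.
CaO (M=56.077): mol = 0.29549; Ca = 0.29549, O = 0.29549.
Al2O3 (M=101.961): mol = 0.32532; Al = 0.65064, O = 0.97596.
SiO2 (M=60.083): mol = 0.80206; Si = 0.80206, O = 1.60412.
ΣO = 2.91252; factor = 8/ΣO = 2.74676.
Si apfu = 0.80206 × 2.74676 = 2.203.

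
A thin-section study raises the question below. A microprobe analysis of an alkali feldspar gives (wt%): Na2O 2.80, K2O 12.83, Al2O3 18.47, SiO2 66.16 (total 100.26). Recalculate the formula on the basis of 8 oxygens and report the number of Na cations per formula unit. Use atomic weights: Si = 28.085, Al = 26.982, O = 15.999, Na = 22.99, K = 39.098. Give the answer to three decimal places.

Na2O: 2.80/61.979 = 0.04518 mol → 0.09036 mol Na, 0.04518 mol O.
K2O: 12.83/94.195 = 0.13621 mol → 0.27242 mol K, 0.13621 mol O.
Al2O3: 18.47/101.961 = 0.18115 mol → 0.36230 mol Al, 0.54345 mol O.
SiO2: 66.16/60.083 = 1.10114 mol → 1.10114 mol Si, 2.20228 mol O.
Total oxygen = 2.92712 mol. Normalization factor = 8/2.92712 = 2.73306.
Na per 8 O = 0.09036 × 2.73306 = 0.247.

0.247 Na apfu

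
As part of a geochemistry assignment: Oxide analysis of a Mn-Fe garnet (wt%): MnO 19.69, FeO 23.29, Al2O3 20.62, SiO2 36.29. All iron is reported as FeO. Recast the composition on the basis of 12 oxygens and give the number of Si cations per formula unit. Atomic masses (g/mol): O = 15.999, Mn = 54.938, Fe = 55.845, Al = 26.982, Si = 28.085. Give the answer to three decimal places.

2.999 Si apfu

MnO: 19.69/70.937 = 0.27757 mol → 0.27757 mol Mn, 0.27757 mol O.
FeO: 23.29/71.844 = 0.32417 mol → 0.32417 mol Fe, 0.32417 mol O.
Al2O3: 20.62/101.961 = 0.20223 mol → 0.40446 mol Al, 0.60669 mol O.
SiO2: 36.29/60.083 = 0.60400 mol → 0.60400 mol Si, 1.20800 mol O.
Total oxygen = 2.41643 mol. Normalization factor = 12/2.41643 = 4.96600.
Si per 12 O = 0.60400 × 4.96600 = 2.999.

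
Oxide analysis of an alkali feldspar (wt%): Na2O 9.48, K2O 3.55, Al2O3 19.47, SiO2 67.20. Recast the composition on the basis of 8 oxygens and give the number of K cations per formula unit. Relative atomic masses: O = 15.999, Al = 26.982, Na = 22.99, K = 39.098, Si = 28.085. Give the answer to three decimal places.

0.201 K apfu

9.48 wt% Na2O ÷ 61.979 g/mol = 0.15296 mol, giving 0.30592 Na and 0.15296 O.
3.55 wt% K2O ÷ 94.195 g/mol = 0.03769 mol, giving 0.07538 K and 0.03769 O.
19.47 wt% Al2O3 ÷ 101.961 g/mol = 0.19096 mol, giving 0.38192 Al and 0.57288 O.
67.20 wt% SiO2 ÷ 60.083 g/mol = 1.11845 mol, giving 1.11845 Si and 2.23690 O.
Oxygen sums to 3.00043; scaling by 8/3.00043 = 2.66628 puts the formula on 8 O.
K: 0.07538 × 2.66628 = 0.201 atoms per formula unit.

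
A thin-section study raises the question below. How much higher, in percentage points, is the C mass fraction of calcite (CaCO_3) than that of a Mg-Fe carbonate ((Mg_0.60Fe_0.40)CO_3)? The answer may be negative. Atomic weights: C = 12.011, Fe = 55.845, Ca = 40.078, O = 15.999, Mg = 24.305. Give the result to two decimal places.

First mineral: 12.011 g C in 100.086 g formula = 12.00 wt% C.
Second mineral: 12.011 g C in 96.929 g formula = 12.39 wt% C.
12.00% − 12.39% gives a difference of -0.39 percentage points.

-0.39 percentage points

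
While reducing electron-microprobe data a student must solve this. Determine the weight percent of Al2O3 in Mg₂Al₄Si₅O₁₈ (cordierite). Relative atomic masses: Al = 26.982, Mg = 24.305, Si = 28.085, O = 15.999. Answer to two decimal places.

Formula mass = 584.945 g/mol.
4 Al → 2.0000 mol Al2O3 per formula unit; M(Al2O3) = 101.961, so Al2O3 mass = 203.922 g.
203.922/584.945 × 100 = 34.86 wt%.

34.86 wt%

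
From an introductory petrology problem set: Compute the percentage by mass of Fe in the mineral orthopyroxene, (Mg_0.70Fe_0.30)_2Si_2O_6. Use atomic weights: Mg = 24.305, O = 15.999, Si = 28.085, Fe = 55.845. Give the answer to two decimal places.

15.25 wt%

Molar mass of (Mg_0.70Fe_0.30)_2Si_2O_6: 1.40·24.305 + 0.60·55.845 + 2·28.085 + 6·15.999 = 219.698 g/mol.
Mass of Fe per formula unit: 0.60 × 55.845 = 33.507 g.
Weight fraction Fe = 33.507 / 219.698 = 0.1525.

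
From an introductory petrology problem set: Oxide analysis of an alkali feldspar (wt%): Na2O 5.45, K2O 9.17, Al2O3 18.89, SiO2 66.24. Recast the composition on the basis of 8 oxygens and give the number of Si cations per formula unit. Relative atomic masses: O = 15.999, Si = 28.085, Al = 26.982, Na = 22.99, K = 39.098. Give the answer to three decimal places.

Na2O (M=61.979): mol = 0.08793; Na = 0.17586, O = 0.08793.
K2O (M=94.195): mol = 0.09735; K = 0.19470, O = 0.09735.
Al2O3 (M=101.961): mol = 0.18527; Al = 0.37054, O = 0.55581.
SiO2 (M=60.083): mol = 1.10247; Si = 1.10247, O = 2.20494.
ΣO = 2.94603; factor = 8/ΣO = 2.71552.
Si apfu = 1.10247 × 2.71552 = 2.994.

2.994 Si apfu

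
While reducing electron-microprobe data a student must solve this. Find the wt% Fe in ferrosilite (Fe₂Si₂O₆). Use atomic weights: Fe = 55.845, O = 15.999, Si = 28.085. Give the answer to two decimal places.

Molar mass of Fe₂Si₂O₆: 2·55.845 + 2·28.085 + 6·15.999 = 263.854 g/mol.
Mass of Fe per formula unit: 2 × 55.845 = 111.690 g.
Weight fraction Fe = 111.690 / 263.854 = 0.4233.

42.33 mass %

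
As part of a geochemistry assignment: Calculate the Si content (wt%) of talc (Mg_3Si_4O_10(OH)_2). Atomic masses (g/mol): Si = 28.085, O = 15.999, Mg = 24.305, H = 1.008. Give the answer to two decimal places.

M(Mg_3Si_4O_10(OH)_2) = 379.259 g/mol.
Si contributes 4 × 28.085 = 112.340 g per mole.
112.340/379.259 = 0.2962 → 29.62%.

29.62 wt%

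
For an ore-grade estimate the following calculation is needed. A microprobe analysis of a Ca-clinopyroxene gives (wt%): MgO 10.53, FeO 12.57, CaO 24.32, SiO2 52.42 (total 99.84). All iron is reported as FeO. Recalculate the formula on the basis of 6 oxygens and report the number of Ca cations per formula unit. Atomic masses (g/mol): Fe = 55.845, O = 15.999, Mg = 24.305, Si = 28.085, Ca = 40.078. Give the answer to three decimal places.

MgO: 10.53/40.304 = 0.26126 mol → 0.26126 mol Mg, 0.26126 mol O.
FeO: 12.57/71.844 = 0.17496 mol → 0.17496 mol Fe, 0.17496 mol O.
CaO: 24.32/56.077 = 0.43369 mol → 0.43369 mol Ca, 0.43369 mol O.
SiO2: 52.42/60.083 = 0.87246 mol → 0.87246 mol Si, 1.74492 mol O.
Total oxygen = 2.61483 mol. Normalization factor = 6/2.61483 = 2.29460.
Ca per 6 O = 0.43369 × 2.29460 = 0.995.

0.995 Ca apfu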